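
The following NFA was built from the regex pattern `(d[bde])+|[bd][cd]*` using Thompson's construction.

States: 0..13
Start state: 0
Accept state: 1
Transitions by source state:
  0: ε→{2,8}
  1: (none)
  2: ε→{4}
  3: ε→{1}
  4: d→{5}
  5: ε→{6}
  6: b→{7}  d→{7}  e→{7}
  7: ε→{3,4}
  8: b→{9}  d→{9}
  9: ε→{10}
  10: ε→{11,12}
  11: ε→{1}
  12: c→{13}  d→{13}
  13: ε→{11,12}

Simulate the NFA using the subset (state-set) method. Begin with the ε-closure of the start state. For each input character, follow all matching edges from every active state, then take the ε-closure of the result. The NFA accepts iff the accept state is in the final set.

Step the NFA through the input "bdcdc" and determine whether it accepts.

start: ε-closure({0}) = {0,2,4,8}
'b' @ 1: {1,9,10,11,12}  [accepting]
'd' @ 2: {1,11,12,13}  [accepting]
'c' @ 3: {1,11,12,13}  [accepting]
'd' @ 4: {1,11,12,13}  [accepting]
'c' @ 5: {1,11,12,13}  [accepting]
final: {1,11,12,13}; accept 1 in set

Answer: ACCEPT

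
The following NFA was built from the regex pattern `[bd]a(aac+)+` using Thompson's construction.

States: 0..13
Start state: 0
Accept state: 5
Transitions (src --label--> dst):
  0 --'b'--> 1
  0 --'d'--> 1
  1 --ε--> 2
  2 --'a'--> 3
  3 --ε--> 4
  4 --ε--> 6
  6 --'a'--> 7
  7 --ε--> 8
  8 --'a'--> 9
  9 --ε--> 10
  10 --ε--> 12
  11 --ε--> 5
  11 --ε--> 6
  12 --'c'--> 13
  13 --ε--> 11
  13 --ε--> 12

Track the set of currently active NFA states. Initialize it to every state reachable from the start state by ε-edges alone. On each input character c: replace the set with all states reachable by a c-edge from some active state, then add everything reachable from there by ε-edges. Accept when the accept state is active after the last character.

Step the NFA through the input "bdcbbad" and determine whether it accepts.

Answer: REJECT

Steps:
start: ε-closure({0}) = {0}
'b' @ 1: {1,2}
'd' @ 2: {}  — no active states
rest 'cbbad' ignored (set empty)
final: {}; accept 5 not in set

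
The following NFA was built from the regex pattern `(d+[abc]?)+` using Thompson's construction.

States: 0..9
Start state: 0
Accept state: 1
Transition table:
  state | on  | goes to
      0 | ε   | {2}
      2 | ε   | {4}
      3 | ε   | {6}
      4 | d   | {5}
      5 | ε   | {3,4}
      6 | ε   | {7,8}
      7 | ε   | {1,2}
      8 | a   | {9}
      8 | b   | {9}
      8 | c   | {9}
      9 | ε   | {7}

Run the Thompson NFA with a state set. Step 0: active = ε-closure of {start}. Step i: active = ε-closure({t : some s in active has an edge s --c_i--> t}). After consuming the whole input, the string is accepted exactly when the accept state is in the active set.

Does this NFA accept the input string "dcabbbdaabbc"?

start: ε-closure({0}) = {0,2,4}
'd' @ 1: {1,2,3,4,5,6,7,8}  (accept∈set)
'c' @ 2: {1,2,4,7,9}  (accept∈set)
'a' @ 3: {}  — state set empty
rest 'bbbdaabbc' ignored (set empty)
after full input: {}  (accept=1 not in)

Answer: REJECT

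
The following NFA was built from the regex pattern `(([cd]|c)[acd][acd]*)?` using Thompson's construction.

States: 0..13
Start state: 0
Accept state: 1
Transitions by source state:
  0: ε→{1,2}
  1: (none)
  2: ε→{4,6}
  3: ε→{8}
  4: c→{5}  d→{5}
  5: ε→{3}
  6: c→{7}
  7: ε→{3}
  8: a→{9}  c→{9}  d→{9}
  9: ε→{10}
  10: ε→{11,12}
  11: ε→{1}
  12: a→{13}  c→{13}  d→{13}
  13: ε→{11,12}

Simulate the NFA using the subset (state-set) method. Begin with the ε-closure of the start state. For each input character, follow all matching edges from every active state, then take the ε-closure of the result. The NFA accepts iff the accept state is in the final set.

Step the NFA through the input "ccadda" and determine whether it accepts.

start: ε-closure({0}) = {0,1,2,4,6}
'c' @ 1: {3,5,7,8}
'c' @ 2: {1,9,10,11,12}  [accepting]
'a' @ 3: {1,11,12,13}  [accepting]
'd' @ 4: {1,11,12,13}  [accepting]
'd' @ 5: {1,11,12,13}  [accepting]
'a' @ 6: {1,11,12,13}  [accepting]
end set {1,11,12,13} — state 1 in

Answer: ACCEPT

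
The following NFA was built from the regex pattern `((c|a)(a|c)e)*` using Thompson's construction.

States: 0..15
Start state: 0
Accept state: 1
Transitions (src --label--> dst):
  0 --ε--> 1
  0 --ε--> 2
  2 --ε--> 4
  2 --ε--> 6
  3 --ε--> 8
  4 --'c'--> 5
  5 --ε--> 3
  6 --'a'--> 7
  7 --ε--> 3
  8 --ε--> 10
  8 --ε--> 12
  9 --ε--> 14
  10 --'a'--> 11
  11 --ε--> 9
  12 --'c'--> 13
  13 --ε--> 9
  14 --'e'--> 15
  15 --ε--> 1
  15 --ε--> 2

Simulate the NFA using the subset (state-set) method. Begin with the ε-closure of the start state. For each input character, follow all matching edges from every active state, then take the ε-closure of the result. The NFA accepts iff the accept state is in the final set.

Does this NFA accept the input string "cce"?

Answer: ACCEPT

Derivation:
initial (ε-close {0}): {0,1,2,4,6}
'c' @ 1: {3,5,8,10,12}
'c' @ 2: {9,13,14}
'e' @ 3: {1,2,4,6,15}  ✓accept
after full input: {1,2,4,6,15}  (accept=1 in)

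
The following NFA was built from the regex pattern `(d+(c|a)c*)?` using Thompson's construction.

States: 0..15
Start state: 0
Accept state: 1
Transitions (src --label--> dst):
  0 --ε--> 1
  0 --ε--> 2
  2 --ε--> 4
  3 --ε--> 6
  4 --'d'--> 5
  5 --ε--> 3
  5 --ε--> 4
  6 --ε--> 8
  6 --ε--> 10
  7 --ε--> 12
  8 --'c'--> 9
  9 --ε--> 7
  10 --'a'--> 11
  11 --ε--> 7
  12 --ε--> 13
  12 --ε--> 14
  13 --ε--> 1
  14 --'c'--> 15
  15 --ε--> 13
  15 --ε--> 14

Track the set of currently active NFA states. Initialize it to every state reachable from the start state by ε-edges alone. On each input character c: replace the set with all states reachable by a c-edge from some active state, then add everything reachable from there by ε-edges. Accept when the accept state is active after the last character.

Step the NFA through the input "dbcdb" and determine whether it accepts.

Answer: REJECT

Trace:
start: ε-closure({0}) = {0,1,2,4}
'd' @ 1: {3,4,5,6,8,10}
'b' @ 2: {}  — state set empty
rest 'cdb' ignored (set empty)
end set {} — state 1 not in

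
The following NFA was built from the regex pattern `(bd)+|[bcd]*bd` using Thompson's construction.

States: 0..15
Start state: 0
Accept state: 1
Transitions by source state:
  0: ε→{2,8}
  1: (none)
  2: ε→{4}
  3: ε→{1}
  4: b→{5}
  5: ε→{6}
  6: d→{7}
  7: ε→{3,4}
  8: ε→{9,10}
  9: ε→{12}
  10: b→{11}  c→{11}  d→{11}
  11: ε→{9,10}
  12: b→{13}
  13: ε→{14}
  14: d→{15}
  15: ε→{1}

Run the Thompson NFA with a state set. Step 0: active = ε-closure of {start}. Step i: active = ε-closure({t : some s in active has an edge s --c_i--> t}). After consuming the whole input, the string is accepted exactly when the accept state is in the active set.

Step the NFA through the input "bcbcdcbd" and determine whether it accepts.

S₀ = ε-closure({0}) = {0,2,4,8,9,10,12}
'b' @ 1: {5,6,9,10,11,12,13,14}
'c' @ 2: {9,10,11,12}
'b' @ 3: {9,10,11,12,13,14}
'c' @ 4: {9,10,11,12}
'd' @ 5: {9,10,11,12}
'c' @ 6: {9,10,11,12}
'b' @ 7: {9,10,11,12,13,14}
'd' @ 8: {1,9,10,11,12,15}  [accepting]
final: {1,9,10,11,12,15}; accept 1 in set

Answer: ACCEPT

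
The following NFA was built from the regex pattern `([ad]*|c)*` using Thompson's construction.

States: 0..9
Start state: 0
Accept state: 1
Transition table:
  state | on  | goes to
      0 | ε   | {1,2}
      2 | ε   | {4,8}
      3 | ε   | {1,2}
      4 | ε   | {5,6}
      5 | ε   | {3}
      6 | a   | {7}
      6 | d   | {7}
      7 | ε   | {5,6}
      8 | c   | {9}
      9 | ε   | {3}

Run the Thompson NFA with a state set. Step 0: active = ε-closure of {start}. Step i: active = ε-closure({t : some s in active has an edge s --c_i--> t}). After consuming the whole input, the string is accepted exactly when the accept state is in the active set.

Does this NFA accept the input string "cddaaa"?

Answer: ACCEPT

Steps:
initial (ε-close {0}): {0,1,2,3,4,5,6,8}
'c' @ 1: {1,2,3,4,5,6,8,9}  [accepting]
'd' @ 2: {1,2,3,4,5,6,7,8}  [accepting]
'd' @ 3: {1,2,3,4,5,6,7,8}  [accepting]
'a' @ 4: {1,2,3,4,5,6,7,8}  [accepting]
'a' @ 5: {1,2,3,4,5,6,7,8}  [accepting]
'a' @ 6: {1,2,3,4,5,6,7,8}  [accepting]
after full input: {1,2,3,4,5,6,7,8}  (accept=1 in)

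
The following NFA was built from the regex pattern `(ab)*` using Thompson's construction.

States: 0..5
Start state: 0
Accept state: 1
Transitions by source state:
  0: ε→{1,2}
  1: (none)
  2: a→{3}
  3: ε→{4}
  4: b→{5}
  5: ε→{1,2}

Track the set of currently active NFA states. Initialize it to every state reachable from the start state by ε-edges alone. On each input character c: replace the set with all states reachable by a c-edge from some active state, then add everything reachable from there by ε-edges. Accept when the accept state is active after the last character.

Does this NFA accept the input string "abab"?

Answer: ACCEPT

Trace:
start: ε-closure({0}) = {0,1,2}
'a' @ 1: {3,4}
'b' @ 2: {1,2,5}  (accept∈set)
'a' @ 3: {3,4}
'b' @ 4: {1,2,5}  (accept∈set)
final: {1,2,5}; accept 1 in set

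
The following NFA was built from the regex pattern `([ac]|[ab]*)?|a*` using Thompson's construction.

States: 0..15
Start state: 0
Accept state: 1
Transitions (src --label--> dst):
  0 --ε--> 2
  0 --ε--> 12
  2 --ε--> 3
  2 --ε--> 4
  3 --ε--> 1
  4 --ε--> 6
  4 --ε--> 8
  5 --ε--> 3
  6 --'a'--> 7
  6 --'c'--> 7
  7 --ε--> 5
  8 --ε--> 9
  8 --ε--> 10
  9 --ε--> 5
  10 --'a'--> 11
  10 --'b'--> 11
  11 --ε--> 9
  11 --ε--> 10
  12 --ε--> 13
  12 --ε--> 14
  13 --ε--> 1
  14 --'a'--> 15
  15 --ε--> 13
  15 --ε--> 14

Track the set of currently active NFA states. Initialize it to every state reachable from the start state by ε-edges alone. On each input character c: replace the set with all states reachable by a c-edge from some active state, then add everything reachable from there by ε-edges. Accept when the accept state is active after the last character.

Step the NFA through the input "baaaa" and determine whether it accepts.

initial (ε-close {0}): {0,1,2,3,4,5,6,8,9,10,12,13,14}
'b' @ 1: {1,3,5,9,10,11}  [accepting]
'a' @ 2: {1,3,5,9,10,11}  [accepting]
'a' @ 3: {1,3,5,9,10,11}  [accepting]
'a' @ 4: {1,3,5,9,10,11}  [accepting]
'a' @ 5: {1,3,5,9,10,11}  [accepting]
end set {1,3,5,9,10,11} — state 1 in

Answer: ACCEPT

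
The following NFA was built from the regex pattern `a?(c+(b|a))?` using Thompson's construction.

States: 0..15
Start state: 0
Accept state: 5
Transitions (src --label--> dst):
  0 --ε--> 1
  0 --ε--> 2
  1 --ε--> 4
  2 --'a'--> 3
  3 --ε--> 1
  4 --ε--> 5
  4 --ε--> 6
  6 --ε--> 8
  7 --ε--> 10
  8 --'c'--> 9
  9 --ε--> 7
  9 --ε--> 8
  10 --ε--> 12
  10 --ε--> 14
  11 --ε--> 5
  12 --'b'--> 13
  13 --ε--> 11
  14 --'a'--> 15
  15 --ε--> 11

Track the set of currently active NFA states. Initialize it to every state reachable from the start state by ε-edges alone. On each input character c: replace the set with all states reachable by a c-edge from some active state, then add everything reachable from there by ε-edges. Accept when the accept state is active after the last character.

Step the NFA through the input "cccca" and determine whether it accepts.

Answer: ACCEPT

Trace:
initial (ε-close {0}): {0,1,2,4,5,6,8}
'c' @ 1: {7,8,9,10,12,14}
'c' @ 2: {7,8,9,10,12,14}
'c' @ 3: {7,8,9,10,12,14}
'c' @ 4: {7,8,9,10,12,14}
'a' @ 5: {5,11,15}  ✓accept
final: {5,11,15}; accept 5 in set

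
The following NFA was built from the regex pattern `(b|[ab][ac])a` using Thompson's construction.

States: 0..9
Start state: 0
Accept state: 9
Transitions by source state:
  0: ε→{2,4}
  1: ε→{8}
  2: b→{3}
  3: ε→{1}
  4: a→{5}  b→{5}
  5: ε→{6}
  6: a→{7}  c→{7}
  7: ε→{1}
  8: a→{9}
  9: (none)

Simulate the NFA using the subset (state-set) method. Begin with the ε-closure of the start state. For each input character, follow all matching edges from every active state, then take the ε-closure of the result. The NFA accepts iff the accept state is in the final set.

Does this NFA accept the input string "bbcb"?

Answer: REJECT

Steps:
start: ε-closure({0}) = {0,2,4}
'b' @ 1: {1,3,5,6,8}
'b' @ 2: {}  — state set empty
rest 'cb' ignored (set empty)
final: {}; accept 9 not in set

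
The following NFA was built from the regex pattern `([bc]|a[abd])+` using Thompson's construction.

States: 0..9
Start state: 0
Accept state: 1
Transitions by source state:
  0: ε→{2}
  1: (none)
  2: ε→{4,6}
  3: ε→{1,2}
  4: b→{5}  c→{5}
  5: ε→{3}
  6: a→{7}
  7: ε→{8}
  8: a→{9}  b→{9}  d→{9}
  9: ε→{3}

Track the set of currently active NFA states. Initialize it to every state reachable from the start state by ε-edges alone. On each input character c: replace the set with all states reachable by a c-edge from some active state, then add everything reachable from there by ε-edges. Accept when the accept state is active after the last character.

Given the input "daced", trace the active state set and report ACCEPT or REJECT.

Answer: REJECT

Derivation:
start: ε-closure({0}) = {0,2,4,6}
'd' @ 1: {}  — no active states
rest 'aced' ignored (set empty)
final: {}; accept 1 not in set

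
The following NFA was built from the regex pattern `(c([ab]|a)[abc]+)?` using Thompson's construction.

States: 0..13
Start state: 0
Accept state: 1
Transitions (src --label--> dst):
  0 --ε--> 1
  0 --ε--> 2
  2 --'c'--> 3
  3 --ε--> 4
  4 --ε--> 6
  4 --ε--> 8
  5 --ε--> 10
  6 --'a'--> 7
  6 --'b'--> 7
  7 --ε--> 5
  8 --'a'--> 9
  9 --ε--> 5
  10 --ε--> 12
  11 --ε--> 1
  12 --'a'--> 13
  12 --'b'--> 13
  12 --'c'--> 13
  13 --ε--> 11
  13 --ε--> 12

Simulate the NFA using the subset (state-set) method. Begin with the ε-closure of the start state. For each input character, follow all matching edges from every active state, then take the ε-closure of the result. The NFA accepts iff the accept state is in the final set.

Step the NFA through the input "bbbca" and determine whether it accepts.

start: ε-closure({0}) = {0,1,2}
'b' @ 1: {}  — dead — no transitions
rest 'bbca' ignored (set empty)
final: {}; accept 1 not in set

Answer: REJECT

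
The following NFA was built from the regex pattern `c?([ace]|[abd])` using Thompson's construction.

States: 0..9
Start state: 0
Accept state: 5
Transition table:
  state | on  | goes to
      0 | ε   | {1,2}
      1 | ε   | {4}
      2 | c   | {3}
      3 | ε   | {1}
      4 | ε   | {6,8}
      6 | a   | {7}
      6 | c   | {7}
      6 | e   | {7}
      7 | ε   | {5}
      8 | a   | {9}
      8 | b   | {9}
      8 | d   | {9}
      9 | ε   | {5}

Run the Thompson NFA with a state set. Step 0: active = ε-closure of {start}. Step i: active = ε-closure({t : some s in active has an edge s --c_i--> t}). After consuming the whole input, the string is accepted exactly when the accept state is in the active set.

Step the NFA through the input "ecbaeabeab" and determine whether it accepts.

Answer: REJECT

Derivation:
S₀ = ε-closure({0}) = {0,1,2,4,6,8}
'e' @ 1: {5,7}  [accepting]
'c' @ 2: {}  — state set empty
rest 'baeabeab' ignored (set empty)
final: {}; accept 5 not in set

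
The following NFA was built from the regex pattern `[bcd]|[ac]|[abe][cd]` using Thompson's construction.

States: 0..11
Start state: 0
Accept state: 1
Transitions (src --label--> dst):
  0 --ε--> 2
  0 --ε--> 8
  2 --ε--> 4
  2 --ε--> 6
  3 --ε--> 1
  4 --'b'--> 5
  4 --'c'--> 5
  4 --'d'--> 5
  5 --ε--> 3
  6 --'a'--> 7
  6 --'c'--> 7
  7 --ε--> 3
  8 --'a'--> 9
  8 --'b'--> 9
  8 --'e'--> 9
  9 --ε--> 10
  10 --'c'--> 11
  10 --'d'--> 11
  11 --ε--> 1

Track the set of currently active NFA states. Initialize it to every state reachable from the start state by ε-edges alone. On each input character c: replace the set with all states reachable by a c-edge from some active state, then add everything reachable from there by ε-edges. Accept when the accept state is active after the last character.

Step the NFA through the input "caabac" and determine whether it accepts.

initial (ε-close {0}): {0,2,4,6,8}
'c' @ 1: {1,3,5,7}  (accept∈set)
'a' @ 2: {}  — state set empty
rest 'abac' ignored (set empty)
end set {} — state 1 not in

Answer: REJECT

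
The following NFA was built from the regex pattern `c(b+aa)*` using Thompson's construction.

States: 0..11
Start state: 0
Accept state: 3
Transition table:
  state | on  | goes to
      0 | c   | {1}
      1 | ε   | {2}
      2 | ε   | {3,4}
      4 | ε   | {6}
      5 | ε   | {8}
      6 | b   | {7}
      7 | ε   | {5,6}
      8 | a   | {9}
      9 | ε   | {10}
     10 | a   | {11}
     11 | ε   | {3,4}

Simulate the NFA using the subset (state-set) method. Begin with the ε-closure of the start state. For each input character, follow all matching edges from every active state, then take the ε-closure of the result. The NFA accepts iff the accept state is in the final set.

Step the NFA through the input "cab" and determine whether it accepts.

Answer: REJECT

Derivation:
S₀ = ε-closure({0}) = {0}
'c' @ 1: {1,2,3,4,6}  ✓accept
'a' @ 2: {}  — dead — no transitions
rest 'b' ignored (set empty)
final: {}; accept 3 not in set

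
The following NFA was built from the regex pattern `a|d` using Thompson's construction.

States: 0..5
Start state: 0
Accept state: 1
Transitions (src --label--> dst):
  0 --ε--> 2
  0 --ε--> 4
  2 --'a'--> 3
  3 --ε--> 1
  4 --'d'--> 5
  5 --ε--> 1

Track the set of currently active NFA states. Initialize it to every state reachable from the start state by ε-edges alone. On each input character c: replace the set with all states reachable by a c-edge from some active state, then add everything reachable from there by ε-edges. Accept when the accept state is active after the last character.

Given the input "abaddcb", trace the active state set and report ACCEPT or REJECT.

Answer: REJECT

Steps:
start: ε-closure({0}) = {0,2,4}
'a' @ 1: {1,3}  ✓accept
'b' @ 2: {}  — no active states
rest 'addcb' ignored (set empty)
after full input: {}  (accept=1 not in)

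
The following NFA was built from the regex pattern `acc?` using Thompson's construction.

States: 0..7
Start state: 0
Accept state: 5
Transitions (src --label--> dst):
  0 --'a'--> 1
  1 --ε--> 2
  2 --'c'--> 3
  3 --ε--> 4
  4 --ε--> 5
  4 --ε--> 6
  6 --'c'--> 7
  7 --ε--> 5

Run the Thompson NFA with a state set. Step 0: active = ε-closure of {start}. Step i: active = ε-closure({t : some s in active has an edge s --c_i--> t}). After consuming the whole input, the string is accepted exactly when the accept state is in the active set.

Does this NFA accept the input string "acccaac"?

initial (ε-close {0}): {0}
'a' @ 1: {1,2}
'c' @ 2: {3,4,5,6}  [accepting]
'c' @ 3: {5,7}  [accepting]
'c' @ 4: {}  — dead — no transitions
rest 'aac' ignored (set empty)
final: {}; accept 5 not in set

Answer: REJECT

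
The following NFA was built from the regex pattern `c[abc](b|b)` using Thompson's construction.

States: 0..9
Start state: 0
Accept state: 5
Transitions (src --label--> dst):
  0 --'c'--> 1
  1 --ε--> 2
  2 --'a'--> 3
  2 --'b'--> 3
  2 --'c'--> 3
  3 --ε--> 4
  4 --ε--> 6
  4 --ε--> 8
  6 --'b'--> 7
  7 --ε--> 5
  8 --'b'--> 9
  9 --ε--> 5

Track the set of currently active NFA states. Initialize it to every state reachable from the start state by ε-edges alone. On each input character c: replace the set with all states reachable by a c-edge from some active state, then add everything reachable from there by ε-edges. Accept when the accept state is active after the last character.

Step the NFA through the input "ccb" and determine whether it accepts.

Answer: ACCEPT

Trace:
initial (ε-close {0}): {0}
'c' @ 1: {1,2}
'c' @ 2: {3,4,6,8}
'b' @ 3: {5,7,9}  ✓accept
end set {5,7,9} — state 5 in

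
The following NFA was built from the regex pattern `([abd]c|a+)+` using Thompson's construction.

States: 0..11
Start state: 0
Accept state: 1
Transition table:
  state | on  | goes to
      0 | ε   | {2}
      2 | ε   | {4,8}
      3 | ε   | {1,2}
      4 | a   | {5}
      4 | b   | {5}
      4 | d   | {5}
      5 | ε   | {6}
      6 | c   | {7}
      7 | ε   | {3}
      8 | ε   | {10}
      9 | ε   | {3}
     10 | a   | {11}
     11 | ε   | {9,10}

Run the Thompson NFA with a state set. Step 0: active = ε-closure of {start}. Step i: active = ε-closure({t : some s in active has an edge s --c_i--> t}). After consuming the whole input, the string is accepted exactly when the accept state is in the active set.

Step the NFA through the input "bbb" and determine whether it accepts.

start: ε-closure({0}) = {0,2,4,8,10}
'b' @ 1: {5,6}
'b' @ 2: {}  — no active states
rest 'b' ignored (set empty)
final: {}; accept 1 not in set

Answer: REJECT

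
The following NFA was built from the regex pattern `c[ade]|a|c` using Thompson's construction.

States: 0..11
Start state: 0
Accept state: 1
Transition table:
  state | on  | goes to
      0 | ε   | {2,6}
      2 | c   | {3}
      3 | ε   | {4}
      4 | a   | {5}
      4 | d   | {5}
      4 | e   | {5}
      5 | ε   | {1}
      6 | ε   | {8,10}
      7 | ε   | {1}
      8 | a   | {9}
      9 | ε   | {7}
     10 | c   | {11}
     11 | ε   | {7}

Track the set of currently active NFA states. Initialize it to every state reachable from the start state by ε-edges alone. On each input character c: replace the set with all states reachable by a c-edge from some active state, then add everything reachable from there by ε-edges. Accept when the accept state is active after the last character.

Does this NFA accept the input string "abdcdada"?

start: ε-closure({0}) = {0,2,6,8,10}
'a' @ 1: {1,7,9}  (accept∈set)
'b' @ 2: {}  — no active states
rest 'dcdada' ignored (set empty)
final: {}; accept 1 not in set

Answer: REJECT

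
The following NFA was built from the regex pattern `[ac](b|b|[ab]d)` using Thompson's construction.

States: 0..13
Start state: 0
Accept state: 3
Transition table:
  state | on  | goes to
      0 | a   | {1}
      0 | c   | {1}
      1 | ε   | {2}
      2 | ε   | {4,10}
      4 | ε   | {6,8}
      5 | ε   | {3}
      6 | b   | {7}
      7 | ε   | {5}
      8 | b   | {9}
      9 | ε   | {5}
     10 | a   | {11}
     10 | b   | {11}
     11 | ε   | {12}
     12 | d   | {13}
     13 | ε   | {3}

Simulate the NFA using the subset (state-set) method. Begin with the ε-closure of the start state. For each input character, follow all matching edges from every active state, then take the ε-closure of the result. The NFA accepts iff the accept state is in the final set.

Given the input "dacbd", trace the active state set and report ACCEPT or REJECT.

Answer: REJECT

Derivation:
start: ε-closure({0}) = {0}
'd' @ 1: {}  — state set empty
rest 'acbd' ignored (set empty)
final: {}; accept 3 not in set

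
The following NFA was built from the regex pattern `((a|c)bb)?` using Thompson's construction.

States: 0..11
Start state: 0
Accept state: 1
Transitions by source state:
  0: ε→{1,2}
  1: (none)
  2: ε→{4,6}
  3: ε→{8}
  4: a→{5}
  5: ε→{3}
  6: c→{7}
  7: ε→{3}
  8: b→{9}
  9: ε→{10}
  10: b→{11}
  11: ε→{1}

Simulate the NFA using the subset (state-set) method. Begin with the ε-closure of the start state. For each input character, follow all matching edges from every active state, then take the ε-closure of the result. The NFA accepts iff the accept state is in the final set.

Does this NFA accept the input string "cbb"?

Answer: ACCEPT

Derivation:
start: ε-closure({0}) = {0,1,2,4,6}
'c' @ 1: {3,7,8}
'b' @ 2: {9,10}
'b' @ 3: {1,11}  (accept∈set)
end set {1,11} — state 1 in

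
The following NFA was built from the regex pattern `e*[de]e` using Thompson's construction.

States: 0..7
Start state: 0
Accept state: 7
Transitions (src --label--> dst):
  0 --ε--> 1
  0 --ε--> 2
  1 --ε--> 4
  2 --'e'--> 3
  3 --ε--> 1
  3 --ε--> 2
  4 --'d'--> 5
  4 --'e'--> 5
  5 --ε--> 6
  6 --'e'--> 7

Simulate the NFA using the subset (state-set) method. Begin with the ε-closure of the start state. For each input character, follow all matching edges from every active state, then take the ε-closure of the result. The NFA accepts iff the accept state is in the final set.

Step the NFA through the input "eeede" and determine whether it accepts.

start: ε-closure({0}) = {0,1,2,4}
'e' @ 1: {1,2,3,4,5,6}
'e' @ 2: {1,2,3,4,5,6,7}  ✓accept
'e' @ 3: {1,2,3,4,5,6,7}  ✓accept
'd' @ 4: {5,6}
'e' @ 5: {7}  ✓accept
end set {7} — state 7 in

Answer: ACCEPT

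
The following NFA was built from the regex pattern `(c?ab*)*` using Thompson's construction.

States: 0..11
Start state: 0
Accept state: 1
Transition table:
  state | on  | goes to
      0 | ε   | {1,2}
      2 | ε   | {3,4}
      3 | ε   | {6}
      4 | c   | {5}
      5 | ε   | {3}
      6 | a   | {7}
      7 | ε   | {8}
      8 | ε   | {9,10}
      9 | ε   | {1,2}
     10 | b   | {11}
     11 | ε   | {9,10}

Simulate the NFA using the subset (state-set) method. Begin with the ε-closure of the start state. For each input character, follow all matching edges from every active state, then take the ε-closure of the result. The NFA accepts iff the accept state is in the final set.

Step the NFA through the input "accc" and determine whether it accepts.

Answer: REJECT

Trace:
S₀ = ε-closure({0}) = {0,1,2,3,4,6}
'a' @ 1: {1,2,3,4,6,7,8,9,10}  [accepting]
'c' @ 2: {3,5,6}
'c' @ 3: {}  — dead — no transitions
rest 'c' ignored (set empty)
end set {} — state 1 not in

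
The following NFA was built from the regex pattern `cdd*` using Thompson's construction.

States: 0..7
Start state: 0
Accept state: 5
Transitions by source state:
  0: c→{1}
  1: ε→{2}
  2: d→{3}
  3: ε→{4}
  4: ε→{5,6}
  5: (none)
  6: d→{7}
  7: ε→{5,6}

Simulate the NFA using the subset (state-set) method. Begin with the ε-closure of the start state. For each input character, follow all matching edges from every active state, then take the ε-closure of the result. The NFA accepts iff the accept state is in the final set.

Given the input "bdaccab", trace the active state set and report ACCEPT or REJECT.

initial (ε-close {0}): {0}
'b' @ 1: {}  — dead — no transitions
rest 'daccab' ignored (set empty)
final: {}; accept 5 not in set

Answer: REJECT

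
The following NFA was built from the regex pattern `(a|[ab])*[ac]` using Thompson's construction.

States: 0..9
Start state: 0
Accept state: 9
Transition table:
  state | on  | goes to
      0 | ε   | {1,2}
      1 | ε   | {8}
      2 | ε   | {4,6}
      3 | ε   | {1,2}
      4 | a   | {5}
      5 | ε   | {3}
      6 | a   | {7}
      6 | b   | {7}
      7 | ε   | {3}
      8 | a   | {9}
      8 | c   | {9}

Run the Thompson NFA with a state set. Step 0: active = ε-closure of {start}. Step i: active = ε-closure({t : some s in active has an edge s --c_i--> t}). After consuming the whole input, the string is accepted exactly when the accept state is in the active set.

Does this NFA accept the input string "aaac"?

initial (ε-close {0}): {0,1,2,4,6,8}
'a' @ 1: {1,2,3,4,5,6,7,8,9}  [accepting]
'a' @ 2: {1,2,3,4,5,6,7,8,9}  [accepting]
'a' @ 3: {1,2,3,4,5,6,7,8,9}  [accepting]
'c' @ 4: {9}  [accepting]
final: {9}; accept 9 in set

Answer: ACCEPT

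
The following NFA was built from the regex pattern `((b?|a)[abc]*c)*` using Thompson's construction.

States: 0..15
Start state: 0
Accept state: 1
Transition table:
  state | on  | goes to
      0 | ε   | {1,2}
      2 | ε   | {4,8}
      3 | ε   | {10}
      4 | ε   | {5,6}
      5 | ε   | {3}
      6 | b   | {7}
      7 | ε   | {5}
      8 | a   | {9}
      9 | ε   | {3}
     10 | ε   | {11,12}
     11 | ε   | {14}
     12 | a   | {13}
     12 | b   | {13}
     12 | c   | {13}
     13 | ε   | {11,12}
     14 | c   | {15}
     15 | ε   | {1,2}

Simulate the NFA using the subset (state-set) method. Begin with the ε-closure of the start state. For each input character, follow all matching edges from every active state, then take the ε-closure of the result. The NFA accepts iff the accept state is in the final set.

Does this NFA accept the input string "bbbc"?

Answer: ACCEPT

Derivation:
S₀ = ε-closure({0}) = {0,1,2,3,4,5,6,8,10,11,12,14}
'b' @ 1: {3,5,7,10,11,12,13,14}
'b' @ 2: {11,12,13,14}
'b' @ 3: {11,12,13,14}
'c' @ 4: {1,2,3,4,5,6,8,10,11,12,13,14,15}  ✓accept
final: {1,2,3,4,5,6,8,10,11,12,13,14,15}; accept 1 in set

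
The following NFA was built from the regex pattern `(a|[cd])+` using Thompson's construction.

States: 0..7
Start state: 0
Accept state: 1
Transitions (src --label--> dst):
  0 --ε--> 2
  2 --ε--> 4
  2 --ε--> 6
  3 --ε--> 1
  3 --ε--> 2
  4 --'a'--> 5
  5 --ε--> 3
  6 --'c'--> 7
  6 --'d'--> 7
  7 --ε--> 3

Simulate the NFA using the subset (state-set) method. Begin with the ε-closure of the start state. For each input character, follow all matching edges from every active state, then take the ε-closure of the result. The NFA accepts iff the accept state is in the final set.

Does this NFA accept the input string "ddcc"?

Answer: ACCEPT

Derivation:
start: ε-closure({0}) = {0,2,4,6}
'd' @ 1: {1,2,3,4,6,7}  [accepting]
'd' @ 2: {1,2,3,4,6,7}  [accepting]
'c' @ 3: {1,2,3,4,6,7}  [accepting]
'c' @ 4: {1,2,3,4,6,7}  [accepting]
after full input: {1,2,3,4,6,7}  (accept=1 in)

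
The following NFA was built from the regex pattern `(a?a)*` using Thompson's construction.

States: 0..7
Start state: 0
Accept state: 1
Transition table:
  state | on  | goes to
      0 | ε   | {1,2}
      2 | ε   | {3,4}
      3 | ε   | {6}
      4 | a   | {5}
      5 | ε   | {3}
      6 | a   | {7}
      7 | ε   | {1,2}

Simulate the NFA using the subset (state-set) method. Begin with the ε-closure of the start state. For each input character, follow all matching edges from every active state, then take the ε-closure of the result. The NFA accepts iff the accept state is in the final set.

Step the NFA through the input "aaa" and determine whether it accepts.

Answer: ACCEPT

Derivation:
start: ε-closure({0}) = {0,1,2,3,4,6}
'a' @ 1: {1,2,3,4,5,6,7}  [accepting]
'a' @ 2: {1,2,3,4,5,6,7}  [accepting]
'a' @ 3: {1,2,3,4,5,6,7}  [accepting]
after full input: {1,2,3,4,5,6,7}  (accept=1 in)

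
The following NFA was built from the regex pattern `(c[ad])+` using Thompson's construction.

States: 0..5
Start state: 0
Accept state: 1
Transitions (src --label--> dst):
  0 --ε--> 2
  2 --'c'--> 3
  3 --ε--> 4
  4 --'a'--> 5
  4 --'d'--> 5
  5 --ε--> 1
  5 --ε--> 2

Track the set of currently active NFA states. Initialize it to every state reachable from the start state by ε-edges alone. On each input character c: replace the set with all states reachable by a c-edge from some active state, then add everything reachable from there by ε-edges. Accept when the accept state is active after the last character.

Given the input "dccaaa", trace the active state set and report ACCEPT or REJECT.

Answer: REJECT

Trace:
initial (ε-close {0}): {0,2}
'd' @ 1: {}  — state set empty
rest 'ccaaa' ignored (set empty)
final: {}; accept 1 not in set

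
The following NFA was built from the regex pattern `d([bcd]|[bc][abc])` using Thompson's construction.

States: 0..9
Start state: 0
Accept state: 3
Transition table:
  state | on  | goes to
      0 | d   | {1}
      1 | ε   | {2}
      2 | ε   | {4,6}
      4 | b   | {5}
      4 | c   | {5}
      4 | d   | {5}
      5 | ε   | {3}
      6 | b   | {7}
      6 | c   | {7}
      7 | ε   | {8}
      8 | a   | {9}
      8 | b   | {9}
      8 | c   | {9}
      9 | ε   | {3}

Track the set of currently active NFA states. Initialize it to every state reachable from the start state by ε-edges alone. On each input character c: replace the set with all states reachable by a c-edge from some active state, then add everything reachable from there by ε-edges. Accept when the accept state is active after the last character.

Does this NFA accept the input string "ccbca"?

Answer: REJECT

Trace:
start: ε-closure({0}) = {0}
'c' @ 1: {}  — dead — no transitions
rest 'cbca' ignored (set empty)
final: {}; accept 3 not in set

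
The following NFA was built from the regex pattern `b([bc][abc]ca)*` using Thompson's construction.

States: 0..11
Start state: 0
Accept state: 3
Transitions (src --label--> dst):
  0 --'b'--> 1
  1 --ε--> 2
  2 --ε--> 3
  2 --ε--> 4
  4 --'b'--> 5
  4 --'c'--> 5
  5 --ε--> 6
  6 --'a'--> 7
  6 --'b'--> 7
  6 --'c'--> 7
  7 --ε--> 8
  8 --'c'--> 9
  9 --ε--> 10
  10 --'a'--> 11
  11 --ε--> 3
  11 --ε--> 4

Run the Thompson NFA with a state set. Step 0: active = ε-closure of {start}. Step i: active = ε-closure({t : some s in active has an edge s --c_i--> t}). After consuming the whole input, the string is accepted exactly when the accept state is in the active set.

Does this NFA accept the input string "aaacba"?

S₀ = ε-closure({0}) = {0}
'a' @ 1: {}  — dead — no transitions
rest 'aacba' ignored (set empty)
final: {}; accept 3 not in set

Answer: REJECT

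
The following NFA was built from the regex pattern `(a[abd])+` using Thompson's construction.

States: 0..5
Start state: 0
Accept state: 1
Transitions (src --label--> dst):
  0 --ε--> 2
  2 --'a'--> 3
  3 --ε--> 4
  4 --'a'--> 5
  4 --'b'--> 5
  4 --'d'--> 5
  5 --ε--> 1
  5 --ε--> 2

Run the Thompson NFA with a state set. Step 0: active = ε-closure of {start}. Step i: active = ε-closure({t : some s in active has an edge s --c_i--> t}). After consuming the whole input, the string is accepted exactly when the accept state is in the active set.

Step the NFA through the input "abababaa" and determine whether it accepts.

Answer: ACCEPT

Steps:
initial (ε-close {0}): {0,2}
'a' @ 1: {3,4}
'b' @ 2: {1,2,5}  [accepting]
'a' @ 3: {3,4}
'b' @ 4: {1,2,5}  [accepting]
'a' @ 5: {3,4}
'b' @ 6: {1,2,5}  [accepting]
'a' @ 7: {3,4}
'a' @ 8: {1,2,5}  [accepting]
end set {1,2,5} — state 1 in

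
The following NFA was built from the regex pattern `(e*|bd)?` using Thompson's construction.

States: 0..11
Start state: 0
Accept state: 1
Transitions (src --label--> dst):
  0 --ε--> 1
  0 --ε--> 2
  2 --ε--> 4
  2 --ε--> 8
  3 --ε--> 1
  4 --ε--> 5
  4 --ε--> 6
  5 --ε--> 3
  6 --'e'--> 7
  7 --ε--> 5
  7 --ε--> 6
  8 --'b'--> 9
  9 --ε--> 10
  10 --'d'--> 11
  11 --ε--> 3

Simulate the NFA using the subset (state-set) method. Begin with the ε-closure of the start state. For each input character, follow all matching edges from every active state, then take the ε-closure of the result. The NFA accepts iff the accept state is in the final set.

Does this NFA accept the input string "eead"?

Answer: REJECT

Trace:
initial (ε-close {0}): {0,1,2,3,4,5,6,8}
'e' @ 1: {1,3,5,6,7}  (accept∈set)
'e' @ 2: {1,3,5,6,7}  (accept∈set)
'a' @ 3: {}  — state set empty
rest 'd' ignored (set empty)
end set {} — state 1 not in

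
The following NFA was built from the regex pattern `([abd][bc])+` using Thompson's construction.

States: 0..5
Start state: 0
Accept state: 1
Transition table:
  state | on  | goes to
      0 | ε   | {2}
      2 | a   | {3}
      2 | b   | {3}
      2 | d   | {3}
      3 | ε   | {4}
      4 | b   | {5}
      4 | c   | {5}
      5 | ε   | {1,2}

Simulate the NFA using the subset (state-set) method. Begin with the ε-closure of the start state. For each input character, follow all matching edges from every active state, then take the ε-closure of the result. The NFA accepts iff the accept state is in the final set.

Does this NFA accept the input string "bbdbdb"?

S₀ = ε-closure({0}) = {0,2}
'b' @ 1: {3,4}
'b' @ 2: {1,2,5}  ✓accept
'd' @ 3: {3,4}
'b' @ 4: {1,2,5}  ✓accept
'd' @ 5: {3,4}
'b' @ 6: {1,2,5}  ✓accept
final: {1,2,5}; accept 1 in set

Answer: ACCEPT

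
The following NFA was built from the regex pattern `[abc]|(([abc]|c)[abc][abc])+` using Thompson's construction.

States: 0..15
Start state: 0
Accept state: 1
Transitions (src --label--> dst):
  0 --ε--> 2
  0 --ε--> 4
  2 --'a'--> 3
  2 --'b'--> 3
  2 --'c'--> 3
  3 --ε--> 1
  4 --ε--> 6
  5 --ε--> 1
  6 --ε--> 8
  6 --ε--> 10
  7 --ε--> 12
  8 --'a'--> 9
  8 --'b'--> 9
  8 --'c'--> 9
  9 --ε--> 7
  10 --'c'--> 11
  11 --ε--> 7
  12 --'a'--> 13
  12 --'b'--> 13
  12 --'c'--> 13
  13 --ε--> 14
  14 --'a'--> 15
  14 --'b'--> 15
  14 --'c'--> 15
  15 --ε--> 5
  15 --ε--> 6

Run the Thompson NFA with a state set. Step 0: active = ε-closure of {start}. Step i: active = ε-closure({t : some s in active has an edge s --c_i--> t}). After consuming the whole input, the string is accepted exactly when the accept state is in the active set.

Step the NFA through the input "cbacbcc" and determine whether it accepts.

S₀ = ε-closure({0}) = {0,2,4,6,8,10}
'c' @ 1: {1,3,7,9,11,12}  (accept∈set)
'b' @ 2: {13,14}
'a' @ 3: {1,5,6,8,10,15}  (accept∈set)
'c' @ 4: {7,9,11,12}
'b' @ 5: {13,14}
'c' @ 6: {1,5,6,8,10,15}  (accept∈set)
'c' @ 7: {7,9,11,12}
end set {7,9,11,12} — state 1 not in

Answer: REJECT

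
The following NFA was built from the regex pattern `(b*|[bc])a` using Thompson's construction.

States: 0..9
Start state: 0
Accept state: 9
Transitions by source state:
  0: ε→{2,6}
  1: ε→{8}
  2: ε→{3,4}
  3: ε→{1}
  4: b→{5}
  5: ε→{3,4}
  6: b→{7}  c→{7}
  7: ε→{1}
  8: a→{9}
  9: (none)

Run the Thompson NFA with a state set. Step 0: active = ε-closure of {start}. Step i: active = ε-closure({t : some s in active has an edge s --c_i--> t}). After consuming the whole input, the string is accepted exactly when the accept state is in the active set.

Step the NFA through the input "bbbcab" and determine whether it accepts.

Answer: REJECT

Derivation:
S₀ = ε-closure({0}) = {0,1,2,3,4,6,8}
'b' @ 1: {1,3,4,5,7,8}
'b' @ 2: {1,3,4,5,8}
'b' @ 3: {1,3,4,5,8}
'c' @ 4: {}  — no active states
rest 'ab' ignored (set empty)
final: {}; accept 9 not in set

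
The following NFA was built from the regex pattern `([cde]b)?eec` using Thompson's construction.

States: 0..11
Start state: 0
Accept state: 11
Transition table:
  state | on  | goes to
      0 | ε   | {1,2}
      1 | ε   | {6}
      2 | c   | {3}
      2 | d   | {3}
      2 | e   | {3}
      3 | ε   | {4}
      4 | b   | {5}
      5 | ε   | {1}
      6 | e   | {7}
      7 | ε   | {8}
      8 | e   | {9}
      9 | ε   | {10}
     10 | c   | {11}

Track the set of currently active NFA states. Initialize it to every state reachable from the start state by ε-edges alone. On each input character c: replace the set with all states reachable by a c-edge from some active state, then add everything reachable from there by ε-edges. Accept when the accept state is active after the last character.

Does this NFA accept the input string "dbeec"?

initial (ε-close {0}): {0,1,2,6}
'd' @ 1: {3,4}
'b' @ 2: {1,5,6}
'e' @ 3: {7,8}
'e' @ 4: {9,10}
'c' @ 5: {11}  (accept∈set)
final: {11}; accept 11 in set

Answer: ACCEPT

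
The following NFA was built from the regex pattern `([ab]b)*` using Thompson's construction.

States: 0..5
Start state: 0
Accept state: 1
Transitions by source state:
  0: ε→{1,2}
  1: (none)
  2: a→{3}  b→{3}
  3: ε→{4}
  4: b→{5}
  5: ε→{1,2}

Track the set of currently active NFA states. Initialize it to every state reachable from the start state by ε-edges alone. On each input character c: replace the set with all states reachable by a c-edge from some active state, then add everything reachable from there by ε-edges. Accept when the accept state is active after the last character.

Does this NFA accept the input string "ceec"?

start: ε-closure({0}) = {0,1,2}
'c' @ 1: {}  — dead — no transitions
rest 'eec' ignored (set empty)
after full input: {}  (accept=1 not in)

Answer: REJECT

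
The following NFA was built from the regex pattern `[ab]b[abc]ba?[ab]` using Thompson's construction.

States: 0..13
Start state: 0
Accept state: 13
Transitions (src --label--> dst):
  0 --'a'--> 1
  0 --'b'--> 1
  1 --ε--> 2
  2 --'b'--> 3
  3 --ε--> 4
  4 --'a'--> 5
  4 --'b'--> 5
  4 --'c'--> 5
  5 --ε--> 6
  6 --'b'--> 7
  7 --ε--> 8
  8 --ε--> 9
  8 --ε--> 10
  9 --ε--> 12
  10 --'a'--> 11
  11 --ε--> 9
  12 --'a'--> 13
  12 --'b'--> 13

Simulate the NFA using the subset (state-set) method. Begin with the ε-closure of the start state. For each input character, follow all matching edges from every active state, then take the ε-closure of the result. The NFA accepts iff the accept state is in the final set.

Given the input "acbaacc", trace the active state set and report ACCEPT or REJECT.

Answer: REJECT

Steps:
initial (ε-close {0}): {0}
'a' @ 1: {1,2}
'c' @ 2: {}  — dead — no transitions
rest 'baacc' ignored (set empty)
after full input: {}  (accept=13 not in)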